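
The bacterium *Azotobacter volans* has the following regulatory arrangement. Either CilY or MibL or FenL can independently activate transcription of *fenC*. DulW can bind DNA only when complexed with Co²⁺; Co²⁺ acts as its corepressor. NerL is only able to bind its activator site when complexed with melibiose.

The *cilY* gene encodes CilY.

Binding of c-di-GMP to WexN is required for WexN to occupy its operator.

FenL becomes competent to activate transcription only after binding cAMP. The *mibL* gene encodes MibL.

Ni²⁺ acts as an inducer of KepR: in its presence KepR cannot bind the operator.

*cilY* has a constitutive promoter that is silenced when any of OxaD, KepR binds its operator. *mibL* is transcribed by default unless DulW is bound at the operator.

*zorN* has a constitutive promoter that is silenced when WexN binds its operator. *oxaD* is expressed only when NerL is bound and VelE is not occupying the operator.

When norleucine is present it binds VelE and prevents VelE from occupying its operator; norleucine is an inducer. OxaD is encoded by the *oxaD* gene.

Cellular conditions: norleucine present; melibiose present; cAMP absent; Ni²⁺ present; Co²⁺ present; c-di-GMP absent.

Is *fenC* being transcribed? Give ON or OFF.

Melibiose is present, so NerL is active.
Norleucine is present, so VelE is inactive.
No repressor is bound and NerL is active, so *oxaD* is transcribed.
So OxaD is produced and active.
Ni²⁺ is present, so KepR is inactive.
With repressor OxaD bound, *cilY* is not transcribed.
So CilY is not produced.
Co²⁺ is present, so DulW is active.
With repressor DulW bound, *mibL* is not transcribed.
So MibL is not produced.
cAMP is absent, so FenL is inactive.
No activator is available at the *fenC* promoter, so *fenC* is not transcribed.

OFF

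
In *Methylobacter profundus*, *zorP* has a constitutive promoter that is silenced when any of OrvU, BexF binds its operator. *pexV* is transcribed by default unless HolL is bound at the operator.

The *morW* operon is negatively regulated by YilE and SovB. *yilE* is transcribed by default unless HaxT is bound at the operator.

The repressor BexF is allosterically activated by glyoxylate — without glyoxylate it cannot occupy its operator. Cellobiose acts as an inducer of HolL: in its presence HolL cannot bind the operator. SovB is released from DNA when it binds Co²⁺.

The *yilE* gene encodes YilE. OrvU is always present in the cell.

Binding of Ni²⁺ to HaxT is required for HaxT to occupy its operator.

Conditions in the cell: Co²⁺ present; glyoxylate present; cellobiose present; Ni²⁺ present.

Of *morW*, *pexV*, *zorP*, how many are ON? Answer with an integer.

2

Ni²⁺ is present, so HaxT is active.
With repressor HaxT bound, *yilE* is not transcribed.
So YilE is not produced.
Co²⁺ is present, so SovB is inactive.
With no repressor bound, *morW* is transcribed.
→ *morW* is ON.
Cellobiose is present, so HolL is inactive.
With no repressor bound, *pexV* is transcribed.
→ *pexV* is ON.
OrvU is produced constitutively and is active.
Glyoxylate is present, so BexF is active.
With repressor OrvU bound, *zorP* is not transcribed.
→ *zorP* is OFF.
2 of the 3 genes are transcribed.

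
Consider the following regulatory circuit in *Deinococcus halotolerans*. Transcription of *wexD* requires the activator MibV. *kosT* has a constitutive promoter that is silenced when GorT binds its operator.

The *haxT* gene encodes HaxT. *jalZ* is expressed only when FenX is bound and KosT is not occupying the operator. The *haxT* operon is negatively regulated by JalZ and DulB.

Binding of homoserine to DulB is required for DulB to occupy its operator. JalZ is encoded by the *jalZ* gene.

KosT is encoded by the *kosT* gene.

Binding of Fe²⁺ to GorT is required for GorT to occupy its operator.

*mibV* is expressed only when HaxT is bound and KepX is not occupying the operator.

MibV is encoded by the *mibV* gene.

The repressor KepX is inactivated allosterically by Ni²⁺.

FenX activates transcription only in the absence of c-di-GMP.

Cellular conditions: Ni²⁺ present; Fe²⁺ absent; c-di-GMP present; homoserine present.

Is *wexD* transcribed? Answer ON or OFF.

Fe²⁺ is absent, so GorT is inactive.
With no repressor bound, *kosT* is transcribed.
So KosT is produced and active.
c-di-GMP is present, so FenX is inactive.
With repressor KosT bound, *jalZ* is not transcribed.
So JalZ is not produced.
Homoserine is present, so DulB is active.
With repressor DulB bound, *haxT* is not transcribed.
So HaxT is not produced.
Ni²⁺ is present, so KepX is inactive.
Required activator HaxT is absent, so *mibV* is not transcribed.
So MibV is not produced.
Required activator MibV is absent, so *wexD* is not transcribed.

OFF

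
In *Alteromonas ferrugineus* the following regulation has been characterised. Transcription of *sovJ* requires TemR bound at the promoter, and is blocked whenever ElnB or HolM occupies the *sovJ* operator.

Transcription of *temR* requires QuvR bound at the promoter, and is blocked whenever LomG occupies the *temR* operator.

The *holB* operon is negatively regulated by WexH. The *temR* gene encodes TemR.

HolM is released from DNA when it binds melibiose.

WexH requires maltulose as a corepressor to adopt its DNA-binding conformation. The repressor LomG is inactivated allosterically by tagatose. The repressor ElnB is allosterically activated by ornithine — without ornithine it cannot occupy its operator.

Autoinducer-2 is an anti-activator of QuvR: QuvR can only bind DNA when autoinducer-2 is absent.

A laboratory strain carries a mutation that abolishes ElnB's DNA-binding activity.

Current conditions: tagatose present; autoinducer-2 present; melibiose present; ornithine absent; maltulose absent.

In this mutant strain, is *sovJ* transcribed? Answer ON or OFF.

OFF

ElnB is non-functional in this strain, so it has no effect.
Autoinducer-2 is present, so QuvR is inactive.
Tagatose is present, so LomG is inactive.
Required activator QuvR is absent, so *temR* is not transcribed.
So TemR is not produced.
Melibiose is present, so HolM is inactive.
Required activator TemR is absent, so *sovJ* is not transcribed.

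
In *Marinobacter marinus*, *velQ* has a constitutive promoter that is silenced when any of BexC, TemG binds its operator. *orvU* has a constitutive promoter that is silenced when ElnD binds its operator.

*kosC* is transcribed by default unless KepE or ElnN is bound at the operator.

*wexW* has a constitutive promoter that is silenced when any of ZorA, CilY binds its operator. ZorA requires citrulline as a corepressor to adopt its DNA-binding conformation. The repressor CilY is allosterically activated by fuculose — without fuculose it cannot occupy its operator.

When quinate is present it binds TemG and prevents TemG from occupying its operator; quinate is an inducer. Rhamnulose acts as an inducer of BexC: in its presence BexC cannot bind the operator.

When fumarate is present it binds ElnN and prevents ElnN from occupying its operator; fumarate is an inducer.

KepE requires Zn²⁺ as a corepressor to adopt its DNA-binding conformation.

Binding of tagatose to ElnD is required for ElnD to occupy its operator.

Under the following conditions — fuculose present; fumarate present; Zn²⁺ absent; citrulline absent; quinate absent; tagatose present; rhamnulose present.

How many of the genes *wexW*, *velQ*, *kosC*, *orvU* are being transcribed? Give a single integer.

Citrulline is absent, so ZorA is inactive.
Fuculose is present, so CilY is active.
With repressor CilY bound, *wexW* is not transcribed.
→ *wexW* is OFF.
Rhamnulose is present, so BexC is inactive.
Quinate is absent, so TemG is active.
With repressor TemG bound, *velQ* is not transcribed.
→ *velQ* is OFF.
Zn²⁺ is absent, so KepE is inactive.
Fumarate is present, so ElnN is inactive.
With no repressor bound, *kosC* is transcribed.
→ *kosC* is ON.
Tagatose is present, so ElnD is active.
With repressor ElnD bound, *orvU* is not transcribed.
→ *orvU* is OFF.
1 of the 4 genes is transcribed.

1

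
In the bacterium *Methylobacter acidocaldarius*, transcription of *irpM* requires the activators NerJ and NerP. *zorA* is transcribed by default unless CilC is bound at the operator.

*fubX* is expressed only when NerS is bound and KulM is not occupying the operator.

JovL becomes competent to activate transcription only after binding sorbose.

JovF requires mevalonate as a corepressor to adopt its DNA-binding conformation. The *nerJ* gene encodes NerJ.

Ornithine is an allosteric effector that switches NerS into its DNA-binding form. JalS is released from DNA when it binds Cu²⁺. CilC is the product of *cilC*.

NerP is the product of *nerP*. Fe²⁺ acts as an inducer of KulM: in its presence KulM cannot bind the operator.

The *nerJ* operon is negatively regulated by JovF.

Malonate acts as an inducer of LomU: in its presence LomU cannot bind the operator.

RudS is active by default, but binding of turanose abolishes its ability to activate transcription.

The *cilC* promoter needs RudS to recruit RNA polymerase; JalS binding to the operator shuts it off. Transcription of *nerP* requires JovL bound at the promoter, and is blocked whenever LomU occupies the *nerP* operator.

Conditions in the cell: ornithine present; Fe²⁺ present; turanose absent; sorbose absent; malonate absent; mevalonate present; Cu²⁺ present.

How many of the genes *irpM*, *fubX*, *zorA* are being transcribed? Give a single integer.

1

Mevalonate is present, so JovF is active.
With repressor JovF bound, *nerJ* is not transcribed.
So NerJ is not produced.
Sorbose is absent, so JovL is inactive.
Malonate is absent, so LomU is active.
With repressor LomU bound, *nerP* is not transcribed.
So NerP is not produced.
Required activator NerJ is absent, so *irpM* is not transcribed.
→ *irpM* is OFF.
Fe²⁺ is present, so KulM is inactive.
Ornithine is present, so NerS is active.
No repressor is bound and NerS is active, so *fubX* is transcribed.
→ *fubX* is ON.
Turanose is absent, so RudS is active.
Cu²⁺ is present, so JalS is inactive.
No repressor is bound and RudS is active, so *cilC* is transcribed.
So CilC is produced and active.
With repressor CilC bound, *zorA* is not transcribed.
→ *zorA* is OFF.
1 of the 3 genes is transcribed.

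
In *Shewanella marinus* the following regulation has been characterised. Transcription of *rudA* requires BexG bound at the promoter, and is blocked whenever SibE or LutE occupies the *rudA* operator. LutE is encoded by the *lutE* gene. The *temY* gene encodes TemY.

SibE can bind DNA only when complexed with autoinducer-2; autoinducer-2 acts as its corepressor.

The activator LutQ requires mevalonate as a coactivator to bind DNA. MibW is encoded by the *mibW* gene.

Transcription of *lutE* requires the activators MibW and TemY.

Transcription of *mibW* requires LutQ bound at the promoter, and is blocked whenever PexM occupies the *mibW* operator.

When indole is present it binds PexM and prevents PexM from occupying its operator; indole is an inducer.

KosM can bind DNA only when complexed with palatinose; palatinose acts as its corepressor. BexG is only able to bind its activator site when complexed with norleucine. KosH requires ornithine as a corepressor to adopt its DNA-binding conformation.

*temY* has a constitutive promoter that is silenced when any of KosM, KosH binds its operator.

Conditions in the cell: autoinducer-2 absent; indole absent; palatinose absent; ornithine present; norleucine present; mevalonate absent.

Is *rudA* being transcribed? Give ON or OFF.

ON

Autoinducer-2 is absent, so SibE is inactive.
Mevalonate is absent, so LutQ is inactive.
Indole is absent, so PexM is active.
With repressor PexM bound, *mibW* is not transcribed.
So MibW is not produced.
Palatinose is absent, so KosM is inactive.
Ornithine is present, so KosH is active.
With repressor KosH bound, *temY* is not transcribed.
So TemY is not produced.
Required activator MibW is absent, so *lutE* is not transcribed.
So LutE is not produced.
Norleucine is present, so BexG is active.
No repressor is bound and BexG is active, so *rudA* is transcribed.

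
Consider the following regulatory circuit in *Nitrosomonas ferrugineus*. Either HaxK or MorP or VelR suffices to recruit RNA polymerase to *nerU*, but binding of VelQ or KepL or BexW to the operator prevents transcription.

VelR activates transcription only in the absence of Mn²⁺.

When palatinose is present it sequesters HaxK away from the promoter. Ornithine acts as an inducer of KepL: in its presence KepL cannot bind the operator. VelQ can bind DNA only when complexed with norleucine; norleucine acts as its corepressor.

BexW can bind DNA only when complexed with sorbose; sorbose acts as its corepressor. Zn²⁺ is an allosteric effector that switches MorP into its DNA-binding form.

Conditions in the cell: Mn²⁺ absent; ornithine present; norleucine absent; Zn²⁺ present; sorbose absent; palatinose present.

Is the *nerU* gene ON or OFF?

Norleucine is absent, so VelQ is inactive.
Palatinose is present, so HaxK is inactive.
Ornithine is present, so KepL is inactive.
Zn²⁺ is present, so MorP is active.
Mn²⁺ is absent, so VelR is active.
Sorbose is absent, so BexW is inactive.
Activator MorP is present, so *nerU* is transcribed.

ON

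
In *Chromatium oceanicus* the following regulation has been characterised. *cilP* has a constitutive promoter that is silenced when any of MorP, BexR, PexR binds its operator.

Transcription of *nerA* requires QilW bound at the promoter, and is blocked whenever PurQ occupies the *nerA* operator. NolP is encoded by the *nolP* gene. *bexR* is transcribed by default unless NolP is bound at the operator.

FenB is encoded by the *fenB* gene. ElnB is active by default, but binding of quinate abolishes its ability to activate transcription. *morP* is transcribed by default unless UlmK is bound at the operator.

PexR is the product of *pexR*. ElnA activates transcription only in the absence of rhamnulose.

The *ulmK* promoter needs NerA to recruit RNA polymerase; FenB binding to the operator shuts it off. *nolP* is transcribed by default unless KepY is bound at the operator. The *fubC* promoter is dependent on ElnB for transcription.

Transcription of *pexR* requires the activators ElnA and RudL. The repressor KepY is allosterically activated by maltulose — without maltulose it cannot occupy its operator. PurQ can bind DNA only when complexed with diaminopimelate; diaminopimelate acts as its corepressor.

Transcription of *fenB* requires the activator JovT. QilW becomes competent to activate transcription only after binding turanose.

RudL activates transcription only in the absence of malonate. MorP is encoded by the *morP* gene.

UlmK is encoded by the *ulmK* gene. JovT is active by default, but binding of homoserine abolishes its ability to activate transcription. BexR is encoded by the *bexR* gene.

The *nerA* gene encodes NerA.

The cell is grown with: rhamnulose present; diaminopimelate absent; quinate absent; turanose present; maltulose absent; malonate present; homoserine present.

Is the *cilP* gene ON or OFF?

Diaminopimelate is absent, so PurQ is inactive.
Turanose is present, so QilW is active.
No repressor is bound and QilW is active, so *nerA* is transcribed.
So NerA is produced and active.
Homoserine is present, so JovT is inactive.
Required activator JovT is absent, so *fenB* is not transcribed.
So FenB is not produced.
No repressor is bound and NerA is active, so *ulmK* is transcribed.
So UlmK is produced and active.
With repressor UlmK bound, *morP* is not transcribed.
So MorP is not produced.
Maltulose is absent, so KepY is inactive.
With no repressor bound, *nolP* is transcribed.
So NolP is produced and active.
With repressor NolP bound, *bexR* is not transcribed.
So BexR is not produced.
Rhamnulose is present, so ElnA is inactive.
Malonate is present, so RudL is inactive.
Required activator ElnA is absent, so *pexR* is not transcribed.
So PexR is not produced.
With no repressor bound, *cilP* is transcribed.

ON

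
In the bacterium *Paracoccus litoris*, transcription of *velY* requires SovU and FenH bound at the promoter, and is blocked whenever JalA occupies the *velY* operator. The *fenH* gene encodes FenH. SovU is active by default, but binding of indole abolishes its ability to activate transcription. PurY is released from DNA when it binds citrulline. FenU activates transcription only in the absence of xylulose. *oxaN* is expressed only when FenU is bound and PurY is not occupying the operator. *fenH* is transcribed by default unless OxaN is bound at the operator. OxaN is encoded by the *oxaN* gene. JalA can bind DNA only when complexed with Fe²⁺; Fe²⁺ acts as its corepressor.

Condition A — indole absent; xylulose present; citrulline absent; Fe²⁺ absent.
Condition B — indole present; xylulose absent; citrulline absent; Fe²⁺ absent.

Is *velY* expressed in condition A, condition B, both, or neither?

A only

Condition A:
Indole is absent, so SovU is active.
Xylulose is present, so FenU is inactive.
Citrulline is absent, so PurY is active.
With repressor PurY bound, *oxaN* is not transcribed.
So OxaN is not produced.
With no repressor bound, *fenH* is transcribed.
So FenH is produced and active.
Fe²⁺ is absent, so JalA is inactive.
No repressor is bound and SovU and FenH are active, so *velY* is transcribed.
→ *velY* is ON in A.
Condition B:
Indole is present, so SovU is inactive.
Xylulose is absent, so FenU is active.
Citrulline is absent, so PurY is active.
With repressor PurY bound, *oxaN* is not transcribed.
So OxaN is not produced.
With no repressor bound, *fenH* is transcribed.
So FenH is produced and active.
Fe²⁺ is absent, so JalA is inactive.
Required activator SovU is absent, so *velY* is not transcribed.
→ *velY* is OFF in B.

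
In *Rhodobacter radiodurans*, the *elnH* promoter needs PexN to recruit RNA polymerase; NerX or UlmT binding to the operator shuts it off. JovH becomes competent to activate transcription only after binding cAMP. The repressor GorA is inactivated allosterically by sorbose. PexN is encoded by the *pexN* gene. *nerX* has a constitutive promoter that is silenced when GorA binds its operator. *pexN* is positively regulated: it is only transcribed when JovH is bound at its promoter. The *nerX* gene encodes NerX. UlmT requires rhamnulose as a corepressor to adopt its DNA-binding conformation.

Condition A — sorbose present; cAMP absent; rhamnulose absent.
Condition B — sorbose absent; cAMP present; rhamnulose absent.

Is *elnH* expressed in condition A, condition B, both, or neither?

Condition A:
Sorbose is present, so GorA is inactive.
With no repressor bound, *nerX* is transcribed.
So NerX is produced and active.
cAMP is absent, so JovH is inactive.
Required activator JovH is absent, so *pexN* is not transcribed.
So PexN is not produced.
Rhamnulose is absent, so UlmT is inactive.
With repressor NerX bound, *elnH* is not transcribed.
→ *elnH* is OFF in A.
Condition B:
Sorbose is absent, so GorA is active.
With repressor GorA bound, *nerX* is not transcribed.
So NerX is not produced.
cAMP is present, so JovH is active.
No repressor is bound and JovH is active, so *pexN* is transcribed.
So PexN is produced and active.
Rhamnulose is absent, so UlmT is inactive.
No repressor is bound and PexN is active, so *elnH* is transcribed.
→ *elnH* is ON in B.

B only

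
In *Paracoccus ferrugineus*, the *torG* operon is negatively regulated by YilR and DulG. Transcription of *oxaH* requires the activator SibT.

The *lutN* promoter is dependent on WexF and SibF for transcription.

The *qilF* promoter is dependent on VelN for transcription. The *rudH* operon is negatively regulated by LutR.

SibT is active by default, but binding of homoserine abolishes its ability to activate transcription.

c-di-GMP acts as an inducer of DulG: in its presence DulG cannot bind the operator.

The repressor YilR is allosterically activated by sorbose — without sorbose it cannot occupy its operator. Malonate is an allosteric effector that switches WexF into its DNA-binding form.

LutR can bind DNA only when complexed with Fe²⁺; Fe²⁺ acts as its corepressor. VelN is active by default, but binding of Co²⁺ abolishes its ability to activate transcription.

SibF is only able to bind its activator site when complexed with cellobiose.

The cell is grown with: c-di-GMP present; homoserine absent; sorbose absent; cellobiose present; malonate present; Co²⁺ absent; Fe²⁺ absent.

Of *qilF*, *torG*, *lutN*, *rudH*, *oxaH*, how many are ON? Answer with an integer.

5

Co²⁺ is absent, so VelN is active.
No repressor is bound and VelN is active, so *qilF* is transcribed.
→ *qilF* is ON.
Sorbose is absent, so YilR is inactive.
c-di-GMP is present, so DulG is inactive.
With no repressor bound, *torG* is transcribed.
→ *torG* is ON.
Malonate is present, so WexF is active.
Cellobiose is present, so SibF is active.
No repressor is bound and WexF and SibF are active, so *lutN* is transcribed.
→ *lutN* is ON.
Fe²⁺ is absent, so LutR is inactive.
With no repressor bound, *rudH* is transcribed.
→ *rudH* is ON.
Homoserine is absent, so SibT is active.
No repressor is bound and SibT is active, so *oxaH* is transcribed.
→ *oxaH* is ON.
5 of the 5 genes are transcribed.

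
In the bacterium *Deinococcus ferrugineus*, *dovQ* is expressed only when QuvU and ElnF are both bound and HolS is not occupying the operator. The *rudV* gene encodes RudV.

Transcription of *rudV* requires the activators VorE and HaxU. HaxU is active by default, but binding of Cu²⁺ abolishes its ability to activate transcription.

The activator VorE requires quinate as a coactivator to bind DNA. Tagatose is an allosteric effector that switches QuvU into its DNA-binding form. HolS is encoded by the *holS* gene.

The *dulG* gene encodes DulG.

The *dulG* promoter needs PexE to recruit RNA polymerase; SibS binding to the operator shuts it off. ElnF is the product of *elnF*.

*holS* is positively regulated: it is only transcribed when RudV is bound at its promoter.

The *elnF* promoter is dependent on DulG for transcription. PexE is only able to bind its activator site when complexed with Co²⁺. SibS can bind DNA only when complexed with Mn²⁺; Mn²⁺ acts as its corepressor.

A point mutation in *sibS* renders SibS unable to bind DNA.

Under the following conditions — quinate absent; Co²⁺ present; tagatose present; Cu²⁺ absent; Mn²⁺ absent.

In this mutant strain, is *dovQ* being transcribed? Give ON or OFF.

ON

Tagatose is present, so QuvU is active.
SibS is non-functional in this strain, so it has no effect.
Co²⁺ is present, so PexE is active.
No repressor is bound and PexE is active, so *dulG* is transcribed.
So DulG is produced and active.
No repressor is bound and DulG is active, so *elnF* is transcribed.
So ElnF is produced and active.
Quinate is absent, so VorE is inactive.
Cu²⁺ is absent, so HaxU is active.
Required activator VorE is absent, so *rudV* is not transcribed.
So RudV is not produced.
Required activator RudV is absent, so *holS* is not transcribed.
So HolS is not produced.
No repressor is bound and QuvU and ElnF are active, so *dovQ* is transcribed.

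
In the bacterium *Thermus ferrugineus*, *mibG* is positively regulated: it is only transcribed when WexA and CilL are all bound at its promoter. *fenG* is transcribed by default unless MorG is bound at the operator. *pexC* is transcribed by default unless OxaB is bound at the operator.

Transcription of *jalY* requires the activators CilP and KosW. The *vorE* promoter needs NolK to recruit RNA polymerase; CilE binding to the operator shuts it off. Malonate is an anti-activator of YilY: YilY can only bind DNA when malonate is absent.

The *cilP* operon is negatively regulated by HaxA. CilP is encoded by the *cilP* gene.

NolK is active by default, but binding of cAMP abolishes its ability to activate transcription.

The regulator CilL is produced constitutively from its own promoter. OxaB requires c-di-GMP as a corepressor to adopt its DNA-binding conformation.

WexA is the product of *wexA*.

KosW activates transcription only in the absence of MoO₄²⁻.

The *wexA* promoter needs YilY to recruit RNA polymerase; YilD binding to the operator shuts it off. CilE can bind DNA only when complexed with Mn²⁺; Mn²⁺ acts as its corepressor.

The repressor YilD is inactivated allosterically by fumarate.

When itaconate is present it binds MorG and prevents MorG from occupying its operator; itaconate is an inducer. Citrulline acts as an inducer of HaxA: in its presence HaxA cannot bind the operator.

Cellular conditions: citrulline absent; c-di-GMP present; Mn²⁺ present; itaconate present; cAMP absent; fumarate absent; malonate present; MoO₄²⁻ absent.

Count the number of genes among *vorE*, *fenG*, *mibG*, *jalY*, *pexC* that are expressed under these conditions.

1

Mn²⁺ is present, so CilE is active.
cAMP is absent, so NolK is active.
With repressor CilE bound, *vorE* is not transcribed.
→ *vorE* is OFF.
Itaconate is present, so MorG is inactive.
With no repressor bound, *fenG* is transcribed.
→ *fenG* is ON.
Malonate is present, so YilY is inactive.
Fumarate is absent, so YilD is active.
With repressor YilD bound, *wexA* is not transcribed.
So WexA is not produced.
CilL is produced constitutively and is active.
Required activator WexA is absent, so *mibG* is not transcribed.
→ *mibG* is OFF.
Citrulline is absent, so HaxA is active.
With repressor HaxA bound, *cilP* is not transcribed.
So CilP is not produced.
MoO₄²⁻ is absent, so KosW is active.
Required activator CilP is absent, so *jalY* is not transcribed.
→ *jalY* is OFF.
c-di-GMP is present, so OxaB is active.
With repressor OxaB bound, *pexC* is not transcribed.
→ *pexC* is OFF.
1 of the 5 genes is transcribed.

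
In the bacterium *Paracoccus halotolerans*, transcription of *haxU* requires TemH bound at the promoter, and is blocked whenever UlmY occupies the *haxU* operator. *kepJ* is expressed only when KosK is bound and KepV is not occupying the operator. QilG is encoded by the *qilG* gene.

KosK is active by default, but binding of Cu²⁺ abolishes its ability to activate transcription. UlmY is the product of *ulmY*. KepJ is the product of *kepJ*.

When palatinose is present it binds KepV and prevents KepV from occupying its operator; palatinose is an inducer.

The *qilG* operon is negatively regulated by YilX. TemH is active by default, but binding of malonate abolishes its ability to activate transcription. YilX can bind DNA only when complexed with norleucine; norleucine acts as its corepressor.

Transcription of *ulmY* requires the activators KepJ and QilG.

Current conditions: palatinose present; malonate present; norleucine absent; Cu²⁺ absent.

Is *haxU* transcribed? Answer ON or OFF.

Malonate is present, so TemH is inactive.
Palatinose is present, so KepV is inactive.
Cu²⁺ is absent, so KosK is active.
No repressor is bound and KosK is active, so *kepJ* is transcribed.
So KepJ is produced and active.
Norleucine is absent, so YilX is inactive.
With no repressor bound, *qilG* is transcribed.
So QilG is produced and active.
No repressor is bound and KepJ and QilG are active, so *ulmY* is transcribed.
So UlmY is produced and active.
With repressor UlmY bound, *haxU* is not transcribed.

OFF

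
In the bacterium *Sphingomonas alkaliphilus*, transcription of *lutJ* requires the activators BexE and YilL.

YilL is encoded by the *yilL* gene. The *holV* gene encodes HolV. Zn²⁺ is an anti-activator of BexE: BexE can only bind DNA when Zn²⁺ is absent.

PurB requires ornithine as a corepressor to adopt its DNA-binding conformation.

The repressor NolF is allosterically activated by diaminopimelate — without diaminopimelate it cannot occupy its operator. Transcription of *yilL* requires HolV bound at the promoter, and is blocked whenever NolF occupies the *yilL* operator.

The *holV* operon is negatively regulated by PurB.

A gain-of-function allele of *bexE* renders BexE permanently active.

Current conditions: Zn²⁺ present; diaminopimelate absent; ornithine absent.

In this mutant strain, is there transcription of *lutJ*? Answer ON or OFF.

ON

BexE is constitutively active in this strain.
Ornithine is absent, so PurB is inactive.
With no repressor bound, *holV* is transcribed.
So HolV is produced and active.
Diaminopimelate is absent, so NolF is inactive.
No repressor is bound and HolV is active, so *yilL* is transcribed.
So YilL is produced and active.
No repressor is bound and BexE and YilL are active, so *lutJ* is transcribed.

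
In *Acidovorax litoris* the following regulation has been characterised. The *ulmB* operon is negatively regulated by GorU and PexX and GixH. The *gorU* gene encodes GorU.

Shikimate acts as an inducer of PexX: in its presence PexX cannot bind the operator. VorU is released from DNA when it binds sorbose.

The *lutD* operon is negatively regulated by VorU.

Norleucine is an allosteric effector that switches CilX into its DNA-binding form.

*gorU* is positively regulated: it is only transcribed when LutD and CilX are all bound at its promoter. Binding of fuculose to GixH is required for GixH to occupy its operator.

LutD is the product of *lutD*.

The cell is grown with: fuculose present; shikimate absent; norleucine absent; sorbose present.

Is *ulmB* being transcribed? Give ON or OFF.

Sorbose is present, so VorU is inactive.
With no repressor bound, *lutD* is transcribed.
So LutD is produced and active.
Norleucine is absent, so CilX is inactive.
Required activator CilX is absent, so *gorU* is not transcribed.
So GorU is not produced.
Shikimate is absent, so PexX is active.
Fuculose is present, so GixH is active.
With repressor PexX bound, *ulmB* is not transcribed.

OFF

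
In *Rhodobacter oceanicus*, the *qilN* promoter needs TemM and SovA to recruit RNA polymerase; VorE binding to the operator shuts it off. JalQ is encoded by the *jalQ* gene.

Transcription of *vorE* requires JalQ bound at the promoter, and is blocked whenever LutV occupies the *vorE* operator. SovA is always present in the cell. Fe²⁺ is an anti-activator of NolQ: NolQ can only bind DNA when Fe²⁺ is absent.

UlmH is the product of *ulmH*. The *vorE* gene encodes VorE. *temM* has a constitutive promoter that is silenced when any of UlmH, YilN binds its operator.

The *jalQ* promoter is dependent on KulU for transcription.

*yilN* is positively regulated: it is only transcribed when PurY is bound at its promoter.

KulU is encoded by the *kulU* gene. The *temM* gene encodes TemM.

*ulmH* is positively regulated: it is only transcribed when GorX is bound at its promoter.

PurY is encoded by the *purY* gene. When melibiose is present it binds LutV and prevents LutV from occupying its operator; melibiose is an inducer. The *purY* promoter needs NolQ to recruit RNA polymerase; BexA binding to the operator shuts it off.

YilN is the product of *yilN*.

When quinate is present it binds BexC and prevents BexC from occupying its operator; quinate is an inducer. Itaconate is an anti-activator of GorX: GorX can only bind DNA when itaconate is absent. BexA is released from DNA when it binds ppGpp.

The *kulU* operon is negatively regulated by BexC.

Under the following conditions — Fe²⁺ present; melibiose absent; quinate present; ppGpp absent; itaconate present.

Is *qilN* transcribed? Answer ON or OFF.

ON

Melibiose is absent, so LutV is active.
Quinate is present, so BexC is inactive.
With no repressor bound, *kulU* is transcribed.
So KulU is produced and active.
No repressor is bound and KulU is active, so *jalQ* is transcribed.
So JalQ is produced and active.
With repressor LutV bound, *vorE* is not transcribed.
So VorE is not produced.
Itaconate is present, so GorX is inactive.
Required activator GorX is absent, so *ulmH* is not transcribed.
So UlmH is not produced.
Fe²⁺ is present, so NolQ is inactive.
ppGpp is absent, so BexA is active.
With repressor BexA bound, *purY* is not transcribed.
So PurY is not produced.
Required activator PurY is absent, so *yilN* is not transcribed.
So YilN is not produced.
With no repressor bound, *temM* is transcribed.
So TemM is produced and active.
SovA is produced constitutively and is active.
No repressor is bound and TemM and SovA are active, so *qilN* is transcribed.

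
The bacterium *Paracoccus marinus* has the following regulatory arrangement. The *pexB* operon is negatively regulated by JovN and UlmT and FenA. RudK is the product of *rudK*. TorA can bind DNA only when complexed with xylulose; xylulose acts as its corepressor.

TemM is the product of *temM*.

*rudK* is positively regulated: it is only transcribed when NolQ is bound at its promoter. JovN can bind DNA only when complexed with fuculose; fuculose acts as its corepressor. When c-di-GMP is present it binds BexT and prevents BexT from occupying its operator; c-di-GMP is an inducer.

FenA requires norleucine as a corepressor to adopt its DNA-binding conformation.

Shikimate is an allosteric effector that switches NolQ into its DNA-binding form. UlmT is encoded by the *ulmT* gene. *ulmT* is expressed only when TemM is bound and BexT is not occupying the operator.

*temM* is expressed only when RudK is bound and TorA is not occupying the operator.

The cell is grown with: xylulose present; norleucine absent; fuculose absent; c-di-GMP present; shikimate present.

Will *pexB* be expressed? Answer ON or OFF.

Fuculose is absent, so JovN is inactive.
Shikimate is present, so NolQ is active.
No repressor is bound and NolQ is active, so *rudK* is transcribed.
So RudK is produced and active.
Xylulose is present, so TorA is active.
With repressor TorA bound, *temM* is not transcribed.
So TemM is not produced.
c-di-GMP is present, so BexT is inactive.
Required activator TemM is absent, so *ulmT* is not transcribed.
So UlmT is not produced.
Norleucine is absent, so FenA is inactive.
With no repressor bound, *pexB* is transcribed.

ON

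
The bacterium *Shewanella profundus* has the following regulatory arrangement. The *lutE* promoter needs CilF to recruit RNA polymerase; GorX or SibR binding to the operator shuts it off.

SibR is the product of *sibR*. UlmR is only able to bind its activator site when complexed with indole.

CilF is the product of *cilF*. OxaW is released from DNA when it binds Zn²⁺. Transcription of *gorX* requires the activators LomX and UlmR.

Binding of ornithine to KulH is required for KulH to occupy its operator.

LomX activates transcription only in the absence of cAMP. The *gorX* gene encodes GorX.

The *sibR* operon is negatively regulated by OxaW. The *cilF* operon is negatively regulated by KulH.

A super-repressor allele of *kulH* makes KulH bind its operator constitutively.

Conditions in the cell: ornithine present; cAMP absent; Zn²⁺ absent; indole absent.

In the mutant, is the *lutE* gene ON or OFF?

cAMP is absent, so LomX is active.
Indole is absent, so UlmR is inactive.
Required activator UlmR is absent, so *gorX* is not transcribed.
So GorX is not produced.
KulH is constitutively active in this strain.
With repressor KulH bound, *cilF* is not transcribed.
So CilF is not produced.
Zn²⁺ is absent, so OxaW is active.
With repressor OxaW bound, *sibR* is not transcribed.
So SibR is not produced.
Required activator CilF is absent, so *lutE* is not transcribed.

OFF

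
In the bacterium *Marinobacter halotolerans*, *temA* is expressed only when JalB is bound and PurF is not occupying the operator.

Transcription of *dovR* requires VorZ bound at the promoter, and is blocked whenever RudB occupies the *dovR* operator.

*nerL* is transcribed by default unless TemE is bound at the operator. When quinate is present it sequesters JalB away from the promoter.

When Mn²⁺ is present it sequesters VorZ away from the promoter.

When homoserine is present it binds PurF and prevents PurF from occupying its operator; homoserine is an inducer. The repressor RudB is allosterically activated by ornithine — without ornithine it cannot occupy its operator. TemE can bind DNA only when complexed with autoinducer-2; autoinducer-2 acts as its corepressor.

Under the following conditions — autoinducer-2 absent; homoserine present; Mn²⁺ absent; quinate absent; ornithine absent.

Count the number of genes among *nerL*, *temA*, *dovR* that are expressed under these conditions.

3

Autoinducer-2 is absent, so TemE is inactive.
With no repressor bound, *nerL* is transcribed.
→ *nerL* is ON.
Quinate is absent, so JalB is active.
Homoserine is present, so PurF is inactive.
No repressor is bound and JalB is active, so *temA* is transcribed.
→ *temA* is ON.
Mn²⁺ is absent, so VorZ is active.
Ornithine is absent, so RudB is inactive.
No repressor is bound and VorZ is active, so *dovR* is transcribed.
→ *dovR* is ON.
3 of the 3 genes are transcribed.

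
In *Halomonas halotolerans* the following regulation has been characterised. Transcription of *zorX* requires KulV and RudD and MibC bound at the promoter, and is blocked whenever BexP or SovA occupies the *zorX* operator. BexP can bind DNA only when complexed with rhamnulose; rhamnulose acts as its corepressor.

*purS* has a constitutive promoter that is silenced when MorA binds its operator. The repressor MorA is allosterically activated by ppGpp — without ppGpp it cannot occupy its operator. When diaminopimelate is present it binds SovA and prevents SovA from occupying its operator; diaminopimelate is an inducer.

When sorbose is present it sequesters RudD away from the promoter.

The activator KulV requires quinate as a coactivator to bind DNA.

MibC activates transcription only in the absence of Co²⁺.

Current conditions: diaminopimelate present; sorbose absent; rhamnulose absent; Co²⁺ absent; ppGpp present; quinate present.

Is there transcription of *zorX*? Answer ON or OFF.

ON

Rhamnulose is absent, so BexP is inactive.
Quinate is present, so KulV is active.
Sorbose is absent, so RudD is active.
Diaminopimelate is present, so SovA is inactive.
Co²⁺ is absent, so MibC is active.
No repressor is bound and KulV and RudD and MibC are active, so *zorX* is transcribed.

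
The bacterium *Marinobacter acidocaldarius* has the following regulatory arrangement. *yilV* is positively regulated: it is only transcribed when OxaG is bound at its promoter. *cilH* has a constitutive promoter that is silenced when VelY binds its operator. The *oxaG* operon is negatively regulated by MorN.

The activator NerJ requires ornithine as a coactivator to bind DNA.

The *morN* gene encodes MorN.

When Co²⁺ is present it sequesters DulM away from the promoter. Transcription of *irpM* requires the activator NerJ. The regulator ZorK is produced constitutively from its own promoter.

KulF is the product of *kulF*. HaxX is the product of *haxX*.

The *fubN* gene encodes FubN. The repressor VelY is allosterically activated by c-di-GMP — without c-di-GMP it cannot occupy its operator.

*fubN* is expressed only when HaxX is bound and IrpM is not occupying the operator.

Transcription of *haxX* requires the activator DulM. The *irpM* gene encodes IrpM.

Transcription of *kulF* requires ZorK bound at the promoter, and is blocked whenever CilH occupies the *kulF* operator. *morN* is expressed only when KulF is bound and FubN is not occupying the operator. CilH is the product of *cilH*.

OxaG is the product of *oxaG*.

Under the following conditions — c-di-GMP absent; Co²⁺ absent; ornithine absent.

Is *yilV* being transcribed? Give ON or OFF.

Ornithine is absent, so NerJ is inactive.
Required activator NerJ is absent, so *irpM* is not transcribed.
So IrpM is not produced.
Co²⁺ is absent, so DulM is active.
No repressor is bound and DulM is active, so *haxX* is transcribed.
So HaxX is produced and active.
No repressor is bound and HaxX is active, so *fubN* is transcribed.
So FubN is produced and active.
c-di-GMP is absent, so VelY is inactive.
With no repressor bound, *cilH* is transcribed.
So CilH is produced and active.
ZorK is produced constitutively and is active.
With repressor CilH bound, *kulF* is not transcribed.
So KulF is not produced.
With repressor FubN bound, *morN* is not transcribed.
So MorN is not produced.
With no repressor bound, *oxaG* is transcribed.
So OxaG is produced and active.
No repressor is bound and OxaG is active, so *yilV* is transcribed.

ON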